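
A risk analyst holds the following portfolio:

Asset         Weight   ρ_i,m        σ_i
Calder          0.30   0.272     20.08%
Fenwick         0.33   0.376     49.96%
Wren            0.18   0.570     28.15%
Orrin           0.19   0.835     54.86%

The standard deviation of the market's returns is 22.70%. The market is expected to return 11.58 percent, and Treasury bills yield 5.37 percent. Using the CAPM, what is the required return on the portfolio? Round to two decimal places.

β_Calder = 0.272 × 20.08% / 22.70% = 0.2406
β_Fenwick = 0.376 × 49.96% / 22.70% = 0.8275
β_Wren = 0.570 × 28.15% / 22.70% = 0.7069
β_Orrin = 0.835 × 54.86% / 22.70% = 2.0180
β_P = Σ w_i β_i = 0.30×0.2406 + 0.33×0.8275 + 0.18×0.7069 + 0.19×2.0180 = 0.8559
MRP = 11.58% − 5.37% = 6.21%
E(R_P) = R_f + β_P × MRP = 5.37% + 0.8559 × 6.21% = 10.69%

10.69%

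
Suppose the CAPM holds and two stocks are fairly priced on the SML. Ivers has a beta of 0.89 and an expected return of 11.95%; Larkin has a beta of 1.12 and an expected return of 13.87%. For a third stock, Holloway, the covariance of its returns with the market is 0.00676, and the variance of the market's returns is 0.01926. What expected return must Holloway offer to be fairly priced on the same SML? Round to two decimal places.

MRP = (13.87% − 11.95%) / (1.12 − 0.89) = 8.3478%
R_f = 11.95% − 0.89 × 8.3478% = 4.5205%
β_Holloway = Cov / Var(R_m) = 0.00676 / 0.01926 = 0.3510
E(R_Holloway) = R_f + β × MRP = 4.5205% + 0.3510 × 8.3478% = 7.45%

7.45%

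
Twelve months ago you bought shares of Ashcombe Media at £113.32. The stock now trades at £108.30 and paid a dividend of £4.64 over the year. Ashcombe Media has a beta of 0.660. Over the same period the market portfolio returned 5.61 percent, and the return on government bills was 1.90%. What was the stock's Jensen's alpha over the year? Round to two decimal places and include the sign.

-4.68%

Realised HPR = (P1 + D1 − P0) / P0 = (108.30 + 4.64 − 113.32) / 113.32 = -0.38 / 113.32 = -0.3353%
MRP = 5.61% − 1.90% = 3.71%
CAPM required = R_f + β·MRP = 1.90% + 0.660 × 3.71% = 4.34860%
α = realised − required = -0.3353% − 4.34860% = -4.68%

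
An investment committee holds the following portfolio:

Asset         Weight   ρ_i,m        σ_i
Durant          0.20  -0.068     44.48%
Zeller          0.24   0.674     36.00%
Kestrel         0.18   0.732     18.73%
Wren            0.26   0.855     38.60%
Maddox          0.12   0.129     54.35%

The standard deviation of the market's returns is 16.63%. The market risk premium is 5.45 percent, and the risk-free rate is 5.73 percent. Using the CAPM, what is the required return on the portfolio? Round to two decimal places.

11.34%

β_Durant = -0.068 × 44.48% / 16.63% = -0.1819
β_Zeller = 0.674 × 36.00% / 16.63% = 1.4590
β_Kestrel = 0.732 × 18.73% / 16.63% = 0.8244
β_Wren = 0.855 × 38.60% / 16.63% = 1.9845
β_Maddox = 0.129 × 54.35% / 16.63% = 0.4216
β_P = Σ w_i β_i = 0.20×-0.1819 + 0.24×1.4590 + 0.18×0.8244 + 0.26×1.9845 + 0.12×0.4216 = 1.0287
E(R_P) = R_f + β_P × MRP = 5.73% + 1.0287 × 5.45% = 11.34%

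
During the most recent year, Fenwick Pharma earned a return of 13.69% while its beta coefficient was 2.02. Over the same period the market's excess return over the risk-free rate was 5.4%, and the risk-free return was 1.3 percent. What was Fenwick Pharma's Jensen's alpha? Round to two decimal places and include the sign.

+1.48%

CAPM benchmark = R_f + β(R_m − R_f) = 1.3% + 2.02 × 5.4% = 12.2080%
α = actual − benchmark = 13.69% − 12.2080% = +1.48%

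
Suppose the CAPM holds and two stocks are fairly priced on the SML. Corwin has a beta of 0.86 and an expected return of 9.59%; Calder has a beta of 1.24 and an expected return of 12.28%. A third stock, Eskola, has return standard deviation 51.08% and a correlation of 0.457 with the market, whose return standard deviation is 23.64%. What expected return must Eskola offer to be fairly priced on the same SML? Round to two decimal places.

MRP = (12.28% − 9.59%) / (1.24 − 0.86) = 7.0789%
R_f = 9.59% − 0.86 × 7.0789% = 3.5021%
β_Eskola = ρ·σ_i/σ_m = 0.457 × 51.08 / 23.64 = 0.9875
E(R_Eskola) = R_f + β × MRP = 3.5021% + 0.9875 × 7.0789% = 10.49%

10.49%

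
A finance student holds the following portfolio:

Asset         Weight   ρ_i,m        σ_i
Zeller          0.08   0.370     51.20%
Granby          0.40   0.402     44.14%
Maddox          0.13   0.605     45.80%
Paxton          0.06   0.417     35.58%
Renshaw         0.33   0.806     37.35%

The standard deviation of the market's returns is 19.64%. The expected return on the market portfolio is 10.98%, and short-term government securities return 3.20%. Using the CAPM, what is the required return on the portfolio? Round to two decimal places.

12.33%

β_Zeller = 0.370 × 51.20% / 19.64% = 0.9646
β_Granby = 0.402 × 44.14% / 19.64% = 0.9035
β_Maddox = 0.605 × 45.80% / 19.64% = 1.4108
β_Paxton = 0.417 × 35.58% / 19.64% = 0.7554
β_Renshaw = 0.806 × 37.35% / 19.64% = 1.5328
β_P = Σ w_i β_i = 0.08×0.9646 + 0.40×0.9035 + 0.13×1.4108 + 0.06×0.7554 + 0.33×1.5328 = 1.1731
MRP = 10.98% − 3.20% = 7.78%
E(R_P) = R_f + β_P × MRP = 3.20% + 1.1731 × 7.78% = 12.33%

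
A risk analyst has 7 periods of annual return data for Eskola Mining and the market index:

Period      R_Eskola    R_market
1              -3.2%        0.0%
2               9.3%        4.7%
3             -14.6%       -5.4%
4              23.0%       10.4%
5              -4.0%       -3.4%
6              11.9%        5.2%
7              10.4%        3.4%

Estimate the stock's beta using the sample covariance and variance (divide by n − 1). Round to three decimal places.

2.265

Mean R_i = (-3.2 + 9.3 − 14.6 + 23.0 − 4.0 + 11.9 + 10.4) / 7 = 4.6857%
Mean R_m = (0.0 + 4.7 − 5.4 + 10.4 − 3.4 + 5.2 + 3.4) / 7 = 2.1286%
Σ(R_i − R̄_i)(R_m − R̄_m) = 402.7729  ⇒  Cov = 402.7729 / 6 = 67.1288
Σ(R_m − R̄_m)² = 177.8543  ⇒  Var(R_m) = 177.8543 / 6 = 29.6424
β = Cov / Var(R_m) = 67.1288 / 29.6424 = 2.2646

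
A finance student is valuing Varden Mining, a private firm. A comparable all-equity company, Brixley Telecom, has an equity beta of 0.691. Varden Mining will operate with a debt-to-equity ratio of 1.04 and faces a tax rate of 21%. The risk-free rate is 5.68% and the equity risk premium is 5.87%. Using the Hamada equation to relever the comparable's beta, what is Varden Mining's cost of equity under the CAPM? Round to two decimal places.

β_L = β_U × [1 + (1 − t)(D/E)] = 0.691 × [1 + (1 − 0.21) × 1.04]
    = 0.691 × [1 + 0.79 × 1.04] = 0.691 × 1.8216 = 1.2587
E(R) = R_f + β_L × MRP = 5.68% + 1.2587 × 5.87% = 13.07%

13.07%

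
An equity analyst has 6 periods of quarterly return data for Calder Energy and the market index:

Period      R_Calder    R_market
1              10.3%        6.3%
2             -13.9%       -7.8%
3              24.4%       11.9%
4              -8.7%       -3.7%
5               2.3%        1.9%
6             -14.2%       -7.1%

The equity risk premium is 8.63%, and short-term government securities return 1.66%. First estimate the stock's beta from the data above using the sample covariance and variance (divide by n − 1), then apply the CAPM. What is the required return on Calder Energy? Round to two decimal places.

18.42%

Mean R_i = (10.3 − 13.9 + 24.4 − 8.7 + 2.3 − 14.2) / 6 = 0.0333%
Mean R_m = (6.3 − 7.8 + 11.9 − 3.7 + 1.9 − 7.1) / 6 = 0.2500%
Σ(R_i − R̄_i)(R_m − R̄_m) = 601.0000  ⇒  Cov = 601.0000 / 5 = 120.2000
Σ(R_m − R̄_m)² = 309.4750  ⇒  Var(R_m) = 309.4750 / 5 = 61.8950
β = Cov / Var(R_m) = 120.2000 / 61.8950 = 1.9420
E(R) = R_f + β × MRP = 1.66% + 1.9420 × 8.63% = 18.42%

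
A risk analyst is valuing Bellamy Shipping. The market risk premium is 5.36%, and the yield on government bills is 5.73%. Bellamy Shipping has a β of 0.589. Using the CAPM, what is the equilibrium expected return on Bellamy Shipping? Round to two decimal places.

8.89%

E(R) = R_f + β × MRP = 5.73% + 0.589 × 5.36% = 8.89%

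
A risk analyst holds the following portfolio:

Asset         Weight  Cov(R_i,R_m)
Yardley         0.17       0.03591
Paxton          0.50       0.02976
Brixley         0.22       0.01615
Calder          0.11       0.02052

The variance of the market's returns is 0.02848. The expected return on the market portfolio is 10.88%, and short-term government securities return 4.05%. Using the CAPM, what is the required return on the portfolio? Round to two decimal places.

β_Yardley = 0.03591 / 0.02848 = 1.2609
β_Paxton = 0.02976 / 0.02848 = 1.0449
β_Brixley = 0.01615 / 0.02848 = 0.5671
β_Calder = 0.02052 / 0.02848 = 0.7205
β_P = Σ w_i β_i = 0.17×1.2609 + 0.50×1.0449 + 0.22×0.5671 + 0.11×0.7205 = 0.9408
MRP = 10.88% − 4.05% = 6.83%
E(R_P) = R_f + β_P × MRP = 4.05% + 0.9408 × 6.83% = 10.48%

10.48%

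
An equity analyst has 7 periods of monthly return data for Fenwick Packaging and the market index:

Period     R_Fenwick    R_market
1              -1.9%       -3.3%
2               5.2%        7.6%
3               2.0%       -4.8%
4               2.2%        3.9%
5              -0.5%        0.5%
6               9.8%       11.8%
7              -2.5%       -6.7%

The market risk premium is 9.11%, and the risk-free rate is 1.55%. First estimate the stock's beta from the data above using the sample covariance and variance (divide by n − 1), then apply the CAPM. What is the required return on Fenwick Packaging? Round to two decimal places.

Mean R_i = (-1.9 + 5.2 + 2.0 + 2.2 − 0.5 + 9.8 − 2.5) / 7 = 2.0429%
Mean R_m = (-3.3 + 7.6 − 4.8 + 3.9 + 0.5 + 11.8 − 6.7) / 7 = 1.2857%
Σ(R_i − R̄_i)(R_m − R̄_m) = 158.5243  ⇒  Cov = 158.5243 / 6 = 26.4207
Σ(R_m − R̄_m)² = 279.7086  ⇒  Var(R_m) = 279.7086 / 6 = 46.6181
β = Cov / Var(R_m) = 26.4207 / 46.6181 = 0.5667
E(R) = R_f + β × MRP = 1.55% + 0.5667 × 9.11% = 6.71%

6.71%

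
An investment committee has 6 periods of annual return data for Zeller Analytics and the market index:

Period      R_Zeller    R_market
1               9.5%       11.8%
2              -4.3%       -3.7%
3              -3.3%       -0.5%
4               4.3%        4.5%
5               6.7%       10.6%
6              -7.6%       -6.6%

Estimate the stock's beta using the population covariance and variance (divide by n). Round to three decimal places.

Mean R_i = (9.5 − 4.3 − 3.3 + 4.3 + 6.7 − 7.6) / 6 = 0.8833%
Mean R_m = (11.8 − 3.7 − 0.5 + 4.5 + 10.6 − 6.6) / 6 = 2.6833%
Σ(R_i − R̄_i)(R_m − R̄_m) = 255.9683  ⇒  Cov = 255.9683 / 6 = 42.6614
Σ(R_m − R̄_m)² = 286.1483  ⇒  Var(R_m) = 286.1483 / 6 = 47.6914
β = Cov / Var(R_m) = 42.6614 / 47.6914 = 0.8945

0.895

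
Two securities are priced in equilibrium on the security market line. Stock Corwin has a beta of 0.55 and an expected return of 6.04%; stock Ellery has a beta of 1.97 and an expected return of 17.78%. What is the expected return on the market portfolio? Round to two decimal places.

Both satisfy E(R) = R_f + β·MRP, so the slope of the SML is
MRP = (17.78% − 6.04%) / (1.97 − 0.55) = 11.74% / 1.42 = 8.2676%
R_f = E(R_Corwin) − β_Corwin·MRP = 6.04% − 0.55 × 8.2676% = 1.4928%
E(R_m) = R_f + MRP = 1.4928% + 8.2676% = 9.76%

9.76%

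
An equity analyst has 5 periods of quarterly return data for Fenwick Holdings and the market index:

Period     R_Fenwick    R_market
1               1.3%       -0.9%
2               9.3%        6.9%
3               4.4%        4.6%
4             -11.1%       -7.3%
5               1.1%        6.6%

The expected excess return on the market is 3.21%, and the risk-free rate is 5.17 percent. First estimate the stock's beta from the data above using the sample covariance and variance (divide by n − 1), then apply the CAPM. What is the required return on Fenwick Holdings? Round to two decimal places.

8.70%

Mean R_i = (1.3 + 9.3 + 4.4 − 11.1 + 1.1) / 5 = 1.0000%
Mean R_m = (-0.9 + 6.9 + 4.6 − 7.3 + 6.6) / 5 = 1.9800%
Σ(R_i − R̄_i)(R_m − R̄_m) = 161.6300  ⇒  Cov = 161.6300 / 4 = 40.4075
Σ(R_m − R̄_m)² = 146.8280  ⇒  Var(R_m) = 146.8280 / 4 = 36.7070
β = Cov / Var(R_m) = 40.4075 / 36.7070 = 1.1008
E(R) = R_f + β × MRP = 5.17% + 1.1008 × 3.21% = 8.70%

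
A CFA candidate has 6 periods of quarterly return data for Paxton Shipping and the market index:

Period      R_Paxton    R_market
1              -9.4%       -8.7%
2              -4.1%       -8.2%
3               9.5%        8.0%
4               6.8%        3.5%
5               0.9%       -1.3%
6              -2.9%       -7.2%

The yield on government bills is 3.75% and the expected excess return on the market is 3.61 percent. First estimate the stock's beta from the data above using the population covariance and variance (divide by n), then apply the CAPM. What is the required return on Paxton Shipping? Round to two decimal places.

7.30%

Mean R_i = (-9.4 − 4.1 + 9.5 + 6.8 + 0.9 − 2.9) / 6 = 0.1333%
Mean R_m = (-8.7 − 8.2 + 8.0 + 3.5 − 1.3 − 7.2) / 6 = -2.3167%
Σ(R_i − R̄_i)(R_m − R̄_m) = 236.7633  ⇒  Cov = 236.7633 / 6 = 39.4606
Σ(R_m − R̄_m)² = 240.5083  ⇒  Var(R_m) = 240.5083 / 6 = 40.0847
β = Cov / Var(R_m) = 39.4606 / 40.0847 = 0.9844
E(R) = R_f + β × MRP = 3.75% + 0.9844 × 3.61% = 7.30%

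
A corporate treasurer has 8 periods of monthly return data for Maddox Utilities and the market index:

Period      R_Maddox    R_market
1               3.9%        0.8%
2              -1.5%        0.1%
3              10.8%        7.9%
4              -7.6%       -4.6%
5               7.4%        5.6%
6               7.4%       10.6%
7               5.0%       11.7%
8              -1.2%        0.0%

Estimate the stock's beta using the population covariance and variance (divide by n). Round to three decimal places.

0.867

Mean R_i = (3.9 − 1.5 + 10.8 − 7.6 + 7.4 + 7.4 + 5.0 − 1.2) / 8 = 3.0250%
Mean R_m = (0.8 + 0.1 + 7.9 − 4.6 + 5.6 + 10.6 + 11.7 + 0.0) / 8 = 4.0125%
Σ(R_i − R̄_i)(R_m − R̄_m) = 204.5275  ⇒  Cov = 204.5275 / 8 = 25.5659
Σ(R_m − R̄_m)² = 236.0288  ⇒  Var(R_m) = 236.0288 / 8 = 29.5036
β = Cov / Var(R_m) = 25.5659 / 29.5036 = 0.8665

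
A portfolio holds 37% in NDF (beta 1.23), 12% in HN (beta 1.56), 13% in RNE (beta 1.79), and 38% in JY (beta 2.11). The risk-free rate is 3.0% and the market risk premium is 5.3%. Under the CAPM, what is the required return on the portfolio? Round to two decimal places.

11.89%

β_P = Σ w_i β_i = 0.37×1.23 + 0.12×1.56 + 0.13×1.79 + 0.38×2.11 = 1.6768
E(R_P) = R_f + β_P × MRP = 3.0% + 1.6768 × 5.3% = 11.89%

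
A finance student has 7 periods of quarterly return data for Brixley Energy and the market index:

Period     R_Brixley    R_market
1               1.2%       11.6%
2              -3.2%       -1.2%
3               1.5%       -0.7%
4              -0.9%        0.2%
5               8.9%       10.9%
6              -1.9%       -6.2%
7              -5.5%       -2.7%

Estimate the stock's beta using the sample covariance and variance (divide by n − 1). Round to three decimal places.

Mean R_i = (1.2 − 3.2 + 1.5 − 0.9 + 8.9 − 1.9 − 5.5) / 7 = 0.0143%
Mean R_m = (11.6 − 1.2 − 0.7 + 0.2 + 10.9 − 6.2 − 2.7) / 7 = 1.7000%
Σ(R_i − R̄_i)(R_m − R̄_m) = 140.0000  ⇒  Cov = 140.0000 / 6 = 23.3333
Σ(R_m − R̄_m)² = 280.8400  ⇒  Var(R_m) = 280.8400 / 6 = 46.8067
β = Cov / Var(R_m) = 23.3333 / 46.8067 = 0.4985

0.499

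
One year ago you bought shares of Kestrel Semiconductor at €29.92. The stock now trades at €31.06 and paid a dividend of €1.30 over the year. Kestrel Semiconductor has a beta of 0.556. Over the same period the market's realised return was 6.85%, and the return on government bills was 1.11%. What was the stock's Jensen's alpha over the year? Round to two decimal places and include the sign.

Realised HPR = (P1 + D1 − P0) / P0 = (31.06 + 1.30 − 29.92) / 29.92 = 2.44 / 29.92 = 8.1551%
MRP = 6.85% − 1.11% = 5.74%
CAPM required = R_f + β·MRP = 1.11% + 0.556 × 5.74% = 4.30144%
α = realised − required = 8.1551% − 4.30144% = +3.85%

+3.85%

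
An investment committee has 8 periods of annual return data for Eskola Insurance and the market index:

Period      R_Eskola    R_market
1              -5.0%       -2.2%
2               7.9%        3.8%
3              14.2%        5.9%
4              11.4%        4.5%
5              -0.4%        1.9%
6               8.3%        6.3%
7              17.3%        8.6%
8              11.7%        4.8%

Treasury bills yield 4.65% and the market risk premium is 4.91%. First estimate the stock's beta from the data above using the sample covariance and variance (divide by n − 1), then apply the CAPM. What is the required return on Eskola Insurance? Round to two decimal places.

Mean R_i = (-5.0 + 7.9 + 14.2 + 11.4 − 0.4 + 8.3 + 17.3 + 11.7) / 8 = 8.1750%
Mean R_m = (-2.2 + 3.8 + 5.9 + 4.5 + 1.9 + 6.3 + 8.6 + 4.8) / 8 = 4.2000%
Σ(R_i − R̄_i)(R_m − R̄_m) = 157.8900  ⇒  Cov = 157.8900 / 7 = 22.5557
Σ(R_m − R̄_m)² = 73.5200  ⇒  Var(R_m) = 73.5200 / 7 = 10.5029
β = Cov / Var(R_m) = 22.5557 / 10.5029 = 2.1476
E(R) = R_f + β × MRP = 4.65% + 2.1476 × 4.91% = 15.19%

15.19%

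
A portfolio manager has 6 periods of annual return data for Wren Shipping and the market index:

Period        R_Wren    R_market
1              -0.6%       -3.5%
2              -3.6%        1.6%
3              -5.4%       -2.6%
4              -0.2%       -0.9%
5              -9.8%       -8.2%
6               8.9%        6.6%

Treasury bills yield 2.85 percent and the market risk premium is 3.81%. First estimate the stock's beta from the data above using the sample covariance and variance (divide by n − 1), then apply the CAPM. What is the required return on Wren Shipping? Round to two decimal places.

7.03%

Mean R_i = (-0.6 − 3.6 − 5.4 − 0.2 − 9.8 + 8.9) / 6 = -1.7833%
Mean R_m = (-3.5 + 1.6 − 2.6 − 0.9 − 8.2 + 6.6) / 6 = -1.1667%
Σ(R_i − R̄_i)(R_m − R̄_m) = 137.1767  ⇒  Cov = 137.1767 / 5 = 27.4353
Σ(R_m − R̄_m)² = 125.0133  ⇒  Var(R_m) = 125.0133 / 5 = 25.0027
β = Cov / Var(R_m) = 27.4353 / 25.0027 = 1.0973
E(R) = R_f + β × MRP = 2.85% + 1.0973 × 3.81% = 7.03%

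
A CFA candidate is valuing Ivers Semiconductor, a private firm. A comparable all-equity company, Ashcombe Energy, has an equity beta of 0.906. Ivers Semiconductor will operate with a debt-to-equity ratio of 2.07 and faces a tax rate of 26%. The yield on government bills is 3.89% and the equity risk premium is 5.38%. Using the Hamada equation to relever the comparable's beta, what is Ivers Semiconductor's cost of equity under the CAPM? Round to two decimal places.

16.23%

β_L = β_U × [1 + (1 − t)(D/E)] = 0.906 × [1 + (1 − 0.26) × 2.07]
    = 0.906 × [1 + 0.74 × 2.07] = 0.906 × 2.5318 = 2.2938
E(R) = R_f + β_L × MRP = 3.89% + 2.2938 × 5.38% = 16.23%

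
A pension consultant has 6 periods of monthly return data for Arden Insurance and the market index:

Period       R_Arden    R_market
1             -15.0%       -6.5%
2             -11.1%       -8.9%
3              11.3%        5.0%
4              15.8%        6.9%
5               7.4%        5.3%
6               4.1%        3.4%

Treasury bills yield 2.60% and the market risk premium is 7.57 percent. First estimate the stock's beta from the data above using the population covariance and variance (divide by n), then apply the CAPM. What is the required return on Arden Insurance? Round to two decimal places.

15.95%

Mean R_i = (-15.0 − 11.1 + 11.3 + 15.8 + 7.4 + 4.1) / 6 = 2.0833%
Mean R_m = (-6.5 − 8.9 + 5.0 + 6.9 + 5.3 + 3.4) / 6 = 0.8667%
Σ(R_i − R̄_i)(R_m − R̄_m) = 404.1367  ⇒  Cov = 404.1367 / 6 = 67.3561
Σ(R_m − R̄_m)² = 229.2133  ⇒  Var(R_m) = 229.2133 / 6 = 38.2022
β = Cov / Var(R_m) = 67.3561 / 38.2022 = 1.7631
E(R) = R_f + β × MRP = 2.60% + 1.7631 × 7.57% = 15.95%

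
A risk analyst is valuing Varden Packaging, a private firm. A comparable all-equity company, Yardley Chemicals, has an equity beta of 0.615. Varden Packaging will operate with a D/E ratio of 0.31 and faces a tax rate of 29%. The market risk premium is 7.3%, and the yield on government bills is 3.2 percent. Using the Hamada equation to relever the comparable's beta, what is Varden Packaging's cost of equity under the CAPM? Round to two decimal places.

β_L = β_U × [1 + (1 − t)(D/E)] = 0.615 × [1 + (1 − 0.29) × 0.31]
    = 0.615 × [1 + 0.71 × 0.31] = 0.615 × 1.2201 = 0.7504
E(R) = R_f + β_L × MRP = 3.2% + 0.7504 × 7.3% = 8.68%

8.68%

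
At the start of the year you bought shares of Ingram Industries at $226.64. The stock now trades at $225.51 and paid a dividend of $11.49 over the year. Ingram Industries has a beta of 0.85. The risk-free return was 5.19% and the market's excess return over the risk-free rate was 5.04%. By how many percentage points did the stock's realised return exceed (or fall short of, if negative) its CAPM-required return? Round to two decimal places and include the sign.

-4.90%

Realised HPR = (P1 + D1 − P0) / P0 = (225.51 + 11.49 − 226.64) / 226.64 = 10.36 / 226.64 = 4.5711%
CAPM required = R_f + β·MRP = 5.19% + 0.85 × 5.04% = 9.4740%
α = realised − required = 4.5711% − 9.4740% = -4.90%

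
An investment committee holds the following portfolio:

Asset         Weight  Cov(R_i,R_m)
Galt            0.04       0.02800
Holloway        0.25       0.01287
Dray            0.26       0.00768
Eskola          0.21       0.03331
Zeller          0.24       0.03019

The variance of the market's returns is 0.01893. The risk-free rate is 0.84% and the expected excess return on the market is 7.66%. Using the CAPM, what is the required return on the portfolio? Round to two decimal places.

β_Galt = 0.02800 / 0.01893 = 1.4791
β_Holloway = 0.01287 / 0.01893 = 0.6799
β_Dray = 0.00768 / 0.01893 = 0.4057
β_Eskola = 0.03331 / 0.01893 = 1.7596
β_Zeller = 0.03019 / 0.01893 = 1.5948
β_P = Σ w_i β_i = 0.04×1.4791 + 0.25×0.6799 + 0.26×0.4057 + 0.21×1.7596 + 0.24×1.5948 = 1.0869
E(R_P) = R_f + β_P × MRP = 0.84% + 1.0869 × 7.66% = 9.17%

9.17%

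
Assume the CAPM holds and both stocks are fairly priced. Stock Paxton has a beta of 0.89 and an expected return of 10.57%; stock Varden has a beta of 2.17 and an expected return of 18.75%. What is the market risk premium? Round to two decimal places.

6.39%

Both satisfy E(R) = R_f + β·MRP, so the slope of the SML is
MRP = (18.75% − 10.57%) / (2.17 − 0.89) = 8.18% / 1.28 = 6.3906%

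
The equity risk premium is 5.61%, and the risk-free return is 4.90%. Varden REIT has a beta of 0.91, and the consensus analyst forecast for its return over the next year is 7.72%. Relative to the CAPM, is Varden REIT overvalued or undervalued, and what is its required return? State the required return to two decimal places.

Required return = R_f + β·MRP = 4.90% + 0.91 × 5.61% = 10.01%
Forecast 7.72% < required 10.01% → the stock plots below the SML → overvalued.

Overvalued; required return 10.01%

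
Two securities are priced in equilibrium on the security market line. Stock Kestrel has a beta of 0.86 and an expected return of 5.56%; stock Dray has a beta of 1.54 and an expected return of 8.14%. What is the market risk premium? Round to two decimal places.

Both satisfy E(R) = R_f + β·MRP, so the slope of the SML is
MRP = (8.14% − 5.56%) / (1.54 − 0.86) = 2.58% / 0.68 = 3.7941%

3.79%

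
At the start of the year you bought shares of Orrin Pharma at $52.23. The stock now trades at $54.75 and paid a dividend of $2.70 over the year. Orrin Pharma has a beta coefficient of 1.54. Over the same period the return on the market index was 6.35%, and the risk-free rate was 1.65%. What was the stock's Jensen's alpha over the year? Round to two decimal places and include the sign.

Realised HPR = (P1 + D1 − P0) / P0 = (54.75 + 2.70 − 52.23) / 52.23 = 5.22 / 52.23 = 9.9943%
MRP = 6.35% − 1.65% = 4.70%
CAPM required = R_f + β·MRP = 1.65% + 1.54 × 4.70% = 8.8880%
α = realised − required = 9.9943% − 8.8880% = +1.11%

+1.11%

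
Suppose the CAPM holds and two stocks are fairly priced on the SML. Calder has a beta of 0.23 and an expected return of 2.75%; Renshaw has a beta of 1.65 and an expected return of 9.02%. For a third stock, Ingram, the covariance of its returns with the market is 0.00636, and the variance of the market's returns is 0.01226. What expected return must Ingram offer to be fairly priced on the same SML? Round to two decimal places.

MRP = (9.02% − 2.75%) / (1.65 − 0.23) = 4.4155%
R_f = 2.75% − 0.23 × 4.4155% = 1.7344%
β_Ingram = Cov / Var(R_m) = 0.00636 / 0.01226 = 0.5188
E(R_Ingram) = R_f + β × MRP = 1.7344% + 0.5188 × 4.4155% = 4.03%

4.03%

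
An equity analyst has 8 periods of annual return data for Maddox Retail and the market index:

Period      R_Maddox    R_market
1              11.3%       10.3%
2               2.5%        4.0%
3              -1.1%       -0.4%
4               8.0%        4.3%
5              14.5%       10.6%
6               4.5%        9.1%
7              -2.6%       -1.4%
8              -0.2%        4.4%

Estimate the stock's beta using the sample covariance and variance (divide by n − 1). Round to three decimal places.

Mean R_i = (11.3 + 2.5 − 1.1 + 8.0 + 14.5 + 4.5 − 2.6 − 0.2) / 8 = 4.6125%
Mean R_m = (10.3 + 4.0 − 0.4 + 4.3 + 10.6 + 9.1 − 1.4 + 4.4) / 8 = 5.1125%
Σ(R_i − R̄_i)(R_m − R̄_m) = 169.9888  ⇒  Cov = 169.9888 / 7 = 24.2841
Σ(R_m − R̄_m)² = 148.1288  ⇒  Var(R_m) = 148.1288 / 7 = 21.1613
β = Cov / Var(R_m) = 24.2841 / 21.1613 = 1.1476

1.148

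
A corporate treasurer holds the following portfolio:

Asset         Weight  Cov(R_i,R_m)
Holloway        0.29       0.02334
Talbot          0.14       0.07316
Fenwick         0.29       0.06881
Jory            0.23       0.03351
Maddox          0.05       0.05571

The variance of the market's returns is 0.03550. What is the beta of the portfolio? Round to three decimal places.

1.337

β_Holloway = 0.02334 / 0.03550 = 0.6575
β_Talbot = 0.07316 / 0.03550 = 2.0608
β_Fenwick = 0.06881 / 0.03550 = 1.9383
β_Jory = 0.03351 / 0.03550 = 0.9439
β_Maddox = 0.05571 / 0.03550 = 1.5693
β_P = Σ w_i β_i = 0.29×0.6575 + 0.14×2.0608 + 0.29×1.9383 + 0.23×0.9439 + 0.05×1.5693 = 1.3369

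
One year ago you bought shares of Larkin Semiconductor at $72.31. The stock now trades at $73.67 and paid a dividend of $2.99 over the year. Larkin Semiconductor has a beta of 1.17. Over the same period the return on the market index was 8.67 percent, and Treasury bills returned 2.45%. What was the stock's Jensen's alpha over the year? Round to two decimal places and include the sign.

-3.71%

Realised HPR = (P1 + D1 − P0) / P0 = (73.67 + 2.99 − 72.31) / 72.31 = 4.35 / 72.31 = 6.0158%
MRP = 8.67% − 2.45% = 6.22%
CAPM required = R_f + β·MRP = 2.45% + 1.17 × 6.22% = 9.7274%
α = realised − required = 6.0158% − 9.7274% = -3.71%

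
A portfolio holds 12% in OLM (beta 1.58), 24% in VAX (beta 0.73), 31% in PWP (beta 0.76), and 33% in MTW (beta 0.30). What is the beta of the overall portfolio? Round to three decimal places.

0.699

β_P = Σ w_i β_i = 0.12×1.58 + 0.24×0.73 + 0.31×0.76 + 0.33×0.30 = 0.6994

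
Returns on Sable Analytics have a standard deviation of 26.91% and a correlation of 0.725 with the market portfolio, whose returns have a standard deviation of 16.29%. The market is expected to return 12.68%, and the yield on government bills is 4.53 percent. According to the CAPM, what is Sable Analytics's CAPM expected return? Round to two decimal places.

β = ρ × σ_i / σ_m = 0.725 × 26.91% / 16.29% = 1.1977
MRP = 12.68% − 4.53% = 8.15%
E(R) = 4.53% + 1.1977 × 8.15% = 14.29%

14.29%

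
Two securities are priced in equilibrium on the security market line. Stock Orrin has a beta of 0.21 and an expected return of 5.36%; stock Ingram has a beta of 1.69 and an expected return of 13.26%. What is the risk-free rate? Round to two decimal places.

Both satisfy E(R) = R_f + β·MRP, so the slope of the SML is
MRP = (13.26% − 5.36%) / (1.69 − 0.21) = 7.90% / 1.48 = 5.3378%
R_f = E(R_Orrin) − β_Orrin·MRP = 5.36% − 0.21 × 5.3378% = 4.2391%

4.24%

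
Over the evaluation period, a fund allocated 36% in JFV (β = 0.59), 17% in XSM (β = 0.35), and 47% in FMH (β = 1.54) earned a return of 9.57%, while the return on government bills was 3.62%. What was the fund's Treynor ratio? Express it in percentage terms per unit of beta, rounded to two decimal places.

β_P = 0.36×0.59 + 0.17×0.35 + 0.47×1.54 = 0.9957
Treynor = (R_P − R_f) / β_P = (9.57% − 3.62%) / 0.9957 = 5.95% / 0.9957 = 5.98%

5.98%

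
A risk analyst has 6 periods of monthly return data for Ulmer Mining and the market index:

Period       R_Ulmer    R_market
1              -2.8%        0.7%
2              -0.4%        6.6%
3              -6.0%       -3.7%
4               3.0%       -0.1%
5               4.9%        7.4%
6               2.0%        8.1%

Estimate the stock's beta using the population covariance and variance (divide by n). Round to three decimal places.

Mean R_i = (-2.8 − 0.4 − 6.0 + 3.0 + 4.9 + 2.0) / 6 = 0.1167%
Mean R_m = (0.7 + 6.6 − 3.7 − 0.1 + 7.4 + 8.1) / 6 = 3.1667%
Σ(R_i − R̄_i)(R_m − R̄_m) = 67.5433  ⇒  Cov = 67.5433 / 6 = 11.2572
Σ(R_m − R̄_m)² = 117.9533  ⇒  Var(R_m) = 117.9533 / 6 = 19.6589
β = Cov / Var(R_m) = 11.2572 / 19.6589 = 0.5726

0.573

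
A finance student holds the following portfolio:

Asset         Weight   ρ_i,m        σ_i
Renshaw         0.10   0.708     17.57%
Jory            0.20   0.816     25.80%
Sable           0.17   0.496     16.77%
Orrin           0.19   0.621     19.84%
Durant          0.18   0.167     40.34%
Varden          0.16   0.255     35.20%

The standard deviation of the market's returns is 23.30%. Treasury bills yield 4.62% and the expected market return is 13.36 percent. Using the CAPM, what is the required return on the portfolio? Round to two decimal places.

β_Renshaw = 0.708 × 17.57% / 23.30% = 0.5339
β_Jory = 0.816 × 25.80% / 23.30% = 0.9036
β_Sable = 0.496 × 16.77% / 23.30% = 0.3570
β_Orrin = 0.621 × 19.84% / 23.30% = 0.5288
β_Durant = 0.167 × 40.34% / 23.30% = 0.2891
β_Varden = 0.255 × 35.20% / 23.30% = 0.3852
β_P = Σ w_i β_i = 0.10×0.5339 + 0.20×0.9036 + 0.17×0.3570 + 0.19×0.5288 + 0.18×0.2891 + 0.16×0.3852 = 0.5089
MRP = 13.36% − 4.62% = 8.74%
E(R_P) = R_f + β_P × MRP = 4.62% + 0.5089 × 8.74% = 9.07%

9.07%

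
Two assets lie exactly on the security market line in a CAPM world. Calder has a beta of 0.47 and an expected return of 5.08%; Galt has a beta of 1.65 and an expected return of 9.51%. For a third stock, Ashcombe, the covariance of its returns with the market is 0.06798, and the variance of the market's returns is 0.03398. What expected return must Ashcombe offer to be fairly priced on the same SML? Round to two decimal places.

MRP = (9.51% − 5.08%) / (1.65 − 0.47) = 3.7542%
R_f = 5.08% − 0.47 × 3.7542% = 3.3155%
β_Ashcombe = Cov / Var(R_m) = 0.06798 / 0.03398 = 2.0006
E(R_Ashcombe) = R_f + β × MRP = 3.3155% + 2.0006 × 3.7542% = 10.83%

10.83%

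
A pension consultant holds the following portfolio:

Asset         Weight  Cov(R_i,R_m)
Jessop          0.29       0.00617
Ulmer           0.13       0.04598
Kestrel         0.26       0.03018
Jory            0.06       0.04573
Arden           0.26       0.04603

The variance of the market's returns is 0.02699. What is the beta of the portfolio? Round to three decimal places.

β_Jessop = 0.00617 / 0.02699 = 0.2286
β_Ulmer = 0.04598 / 0.02699 = 1.7036
β_Kestrel = 0.03018 / 0.02699 = 1.1182
β_Jory = 0.04573 / 0.02699 = 1.6943
β_Arden = 0.04603 / 0.02699 = 1.7054
β_P = Σ w_i β_i = 0.29×0.2286 + 0.13×1.7036 + 0.26×1.1182 + 0.06×1.6943 + 0.26×1.7054 = 1.1236

1.124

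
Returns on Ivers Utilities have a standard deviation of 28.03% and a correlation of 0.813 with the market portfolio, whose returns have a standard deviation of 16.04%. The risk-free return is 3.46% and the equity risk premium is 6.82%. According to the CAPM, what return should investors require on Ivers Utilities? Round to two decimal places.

13.15%

β = ρ × σ_i / σ_m = 0.813 × 28.03% / 16.04% = 1.4207
E(R) = 3.46% + 1.4207 × 6.82% = 13.15%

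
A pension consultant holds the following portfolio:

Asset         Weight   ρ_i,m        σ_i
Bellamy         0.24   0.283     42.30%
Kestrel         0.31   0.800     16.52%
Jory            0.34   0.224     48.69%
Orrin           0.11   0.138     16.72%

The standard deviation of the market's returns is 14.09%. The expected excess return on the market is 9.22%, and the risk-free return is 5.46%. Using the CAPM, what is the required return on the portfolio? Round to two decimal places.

β_Bellamy = 0.283 × 42.30% / 14.09% = 0.8496
β_Kestrel = 0.800 × 16.52% / 14.09% = 0.9380
β_Jory = 0.224 × 48.69% / 14.09% = 0.7741
β_Orrin = 0.138 × 16.72% / 14.09% = 0.1638
β_P = Σ w_i β_i = 0.24×0.8496 + 0.31×0.9380 + 0.34×0.7741 + 0.11×0.1638 = 0.7759
E(R_P) = R_f + β_P × MRP = 5.46% + 0.7759 × 9.22% = 12.61%

12.61%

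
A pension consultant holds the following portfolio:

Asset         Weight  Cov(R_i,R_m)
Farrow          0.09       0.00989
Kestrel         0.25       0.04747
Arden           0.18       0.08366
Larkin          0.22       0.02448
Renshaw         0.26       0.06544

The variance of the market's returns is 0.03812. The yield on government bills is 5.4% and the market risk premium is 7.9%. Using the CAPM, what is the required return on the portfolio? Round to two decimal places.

β_Farrow = 0.00989 / 0.03812 = 0.2594
β_Kestrel = 0.04747 / 0.03812 = 1.2453
β_Arden = 0.08366 / 0.03812 = 2.1946
β_Larkin = 0.02448 / 0.03812 = 0.6422
β_Renshaw = 0.06544 / 0.03812 = 1.7167
β_P = Σ w_i β_i = 0.09×0.2594 + 0.25×1.2453 + 0.18×2.1946 + 0.22×0.6422 + 0.26×1.7167 = 1.3173
E(R_P) = R_f + β_P × MRP = 5.4% + 1.3173 × 7.9% = 15.81%

15.81%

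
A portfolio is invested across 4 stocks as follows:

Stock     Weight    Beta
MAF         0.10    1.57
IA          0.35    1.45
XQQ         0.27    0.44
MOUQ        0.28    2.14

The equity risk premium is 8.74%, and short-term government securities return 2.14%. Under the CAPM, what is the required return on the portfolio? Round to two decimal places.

14.22%

β_P = Σ w_i β_i = 0.10×1.57 + 0.35×1.45 + 0.27×0.44 + 0.28×2.14 = 1.3825
E(R_P) = R_f + β_P × MRP = 2.14% + 1.3825 × 8.74% = 14.22%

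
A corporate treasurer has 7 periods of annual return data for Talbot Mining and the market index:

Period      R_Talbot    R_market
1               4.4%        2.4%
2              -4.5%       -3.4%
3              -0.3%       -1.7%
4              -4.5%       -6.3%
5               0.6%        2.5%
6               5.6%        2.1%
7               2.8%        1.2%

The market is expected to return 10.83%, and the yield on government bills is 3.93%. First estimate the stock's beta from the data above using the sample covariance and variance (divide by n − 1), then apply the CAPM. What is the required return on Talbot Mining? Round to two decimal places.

Mean R_i = (4.4 − 4.5 − 0.3 − 4.5 + 0.6 + 5.6 + 2.8) / 7 = 0.5857%
Mean R_m = (2.4 − 3.4 − 1.7 − 6.3 + 2.5 + 2.1 + 1.2) / 7 = -0.4571%
Σ(R_i − R̄_i)(R_m − R̄_m) = 73.2143  ⇒  Cov = 73.2143 / 6 = 12.2024
Σ(R_m − R̄_m)² = 70.5371  ⇒  Var(R_m) = 70.5371 / 6 = 11.7562
β = Cov / Var(R_m) = 12.2024 / 11.7562 = 1.0380
MRP = 10.83% − 3.93% = 6.90%
E(R) = R_f + β × MRP = 3.93% + 1.0380 × 6.90% = 11.09%

11.09%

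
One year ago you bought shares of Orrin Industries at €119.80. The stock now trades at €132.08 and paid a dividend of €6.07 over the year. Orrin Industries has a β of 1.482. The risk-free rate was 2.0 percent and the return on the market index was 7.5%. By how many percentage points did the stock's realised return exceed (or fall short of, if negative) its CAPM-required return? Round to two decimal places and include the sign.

Realised HPR = (P1 + D1 − P0) / P0 = (132.08 + 6.07 − 119.80) / 119.80 = 18.35 / 119.80 = 15.3172%
MRP = 7.5% − 2.0% = 5.50%
CAPM required = R_f + β·MRP = 2.0% + 1.482 × 5.5% = 10.1510%
α = realised − required = 15.3172% − 10.1510% = +5.17%

+5.17%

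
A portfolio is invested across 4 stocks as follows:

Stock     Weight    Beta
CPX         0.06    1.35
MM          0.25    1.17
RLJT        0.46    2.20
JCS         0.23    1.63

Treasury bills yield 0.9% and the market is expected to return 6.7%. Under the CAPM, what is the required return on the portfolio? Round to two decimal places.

β_P = Σ w_i β_i = 0.06×1.35 + 0.25×1.17 + 0.46×2.20 + 0.23×1.63 = 1.7604
MRP = 6.7% − 0.9% = 5.80%
E(R_P) = R_f + β_P × MRP = 0.9% + 1.7604 × 5.8% = 11.11%

11.11%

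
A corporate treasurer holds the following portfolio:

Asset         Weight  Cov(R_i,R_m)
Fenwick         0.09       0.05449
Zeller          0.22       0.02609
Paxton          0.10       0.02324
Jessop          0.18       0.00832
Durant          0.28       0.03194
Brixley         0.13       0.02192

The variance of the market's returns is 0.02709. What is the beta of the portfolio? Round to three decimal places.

0.969

β_Fenwick = 0.05449 / 0.02709 = 2.0114
β_Zeller = 0.02609 / 0.02709 = 0.9631
β_Paxton = 0.02324 / 0.02709 = 0.8579
β_Jessop = 0.00832 / 0.02709 = 0.3071
β_Durant = 0.03194 / 0.02709 = 1.1790
β_Brixley = 0.02192 / 0.02709 = 0.8092
β_P = Σ w_i β_i = 0.09×2.0114 + 0.22×0.9631 + 0.10×0.8579 + 0.18×0.3071 + 0.28×1.1790 + 0.13×0.8092 = 0.9693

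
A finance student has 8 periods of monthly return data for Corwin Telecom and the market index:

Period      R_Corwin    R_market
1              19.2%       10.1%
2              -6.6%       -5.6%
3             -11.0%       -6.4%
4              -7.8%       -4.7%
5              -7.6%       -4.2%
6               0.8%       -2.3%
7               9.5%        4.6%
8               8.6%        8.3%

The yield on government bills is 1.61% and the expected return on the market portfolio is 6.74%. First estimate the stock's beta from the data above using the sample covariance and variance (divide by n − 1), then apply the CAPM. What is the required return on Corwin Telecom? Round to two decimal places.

Mean R_i = (19.2 − 6.6 − 11.0 − 7.8 − 7.6 + 0.8 + 9.5 + 8.6) / 8 = 0.6375%
Mean R_m = (10.1 − 5.6 − 6.4 − 4.7 − 4.2 − 2.3 + 4.6 + 8.3) / 8 = -0.0250%
Σ(R_i − R̄_i)(R_m − R̄_m) = 483.2275  ⇒  Cov = 483.2275 / 7 = 69.0325
Σ(R_m − R̄_m)² = 309.3950  ⇒  Var(R_m) = 309.3950 / 7 = 44.1993
β = Cov / Var(R_m) = 69.0325 / 44.1993 = 1.5618
MRP = 6.74% − 1.61% = 5.13%
E(R) = R_f + β × MRP = 1.61% + 1.5618 × 5.13% = 9.62%

9.62%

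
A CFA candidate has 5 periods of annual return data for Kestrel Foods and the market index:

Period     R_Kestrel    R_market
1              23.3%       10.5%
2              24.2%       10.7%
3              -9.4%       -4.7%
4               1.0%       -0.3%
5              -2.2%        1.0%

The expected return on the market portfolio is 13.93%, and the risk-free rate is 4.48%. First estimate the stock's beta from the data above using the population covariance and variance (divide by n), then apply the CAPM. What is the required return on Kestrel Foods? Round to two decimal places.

Mean R_i = (23.3 + 24.2 − 9.4 + 1.0 − 2.2) / 5 = 7.3800%
Mean R_m = (10.5 + 10.7 − 4.7 − 0.3 + 1.0) / 5 = 3.4400%
Σ(R_i − R̄_i)(R_m − R̄_m) = 418.3340  ⇒  Cov = 418.3340 / 5 = 83.6668
Σ(R_m − R̄_m)² = 188.7520  ⇒  Var(R_m) = 188.7520 / 5 = 37.7504
β = Cov / Var(R_m) = 83.6668 / 37.7504 = 2.2163
MRP = 13.93% − 4.48% = 9.45%
E(R) = R_f + β × MRP = 4.48% + 2.2163 × 9.45% = 25.42%

25.42%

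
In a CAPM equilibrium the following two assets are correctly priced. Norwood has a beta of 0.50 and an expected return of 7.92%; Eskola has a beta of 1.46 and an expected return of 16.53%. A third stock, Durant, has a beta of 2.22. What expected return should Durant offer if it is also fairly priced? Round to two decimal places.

MRP (SML slope) = (16.53% − 7.92%) / (1.46 − 0.50) = 8.61% / 0.96 = 8.9688%
R_f (intercept) = 7.92% − 0.50 × 8.9688% = 3.4356%
E(R_Durant) = R_f + β × MRP = 3.4356% + 2.22 × 8.9688% = 23.35%

23.35%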